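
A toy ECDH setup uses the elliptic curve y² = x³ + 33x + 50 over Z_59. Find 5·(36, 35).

Write P = (36, 35).
Repeated addition: build up to 5P.
2P: tangent at (36, 35): λ = (3·36² + 33)/(2·35) ≡ 27/11. 11⁻¹ ≡ 43 (mod 59), so λ ≡ 27·43 ≡ 40.
  x = λ² - 36 - 36 = 1600 - 72 ≡ 53; y = λ·(36 - 53) - 35 ≡ 52. → (53, 52)
3P: (53, 52) + (36, 35). λ = (35 - 52)/(36 - 53) ≡ 42/42 mod 59. 42⁻¹ ≡ 52 (mod 59), so λ ≡ 1.
  x = λ² - 53 - 36 = 1 - 89 ≡ 30; y = λ·(53 - 30) - 52 ≡ 30. → (30, 30)
4P: (30, 30) + (36, 35). λ = (35 - 30)/(36 - 30) ≡ 5/6 mod 59. 6⁻¹ ≡ 10 (mod 59), so λ ≡ 50.
  x = λ² - 30 - 36 = 2500 - 66 ≡ 15; y = λ·(30 - 15) - 30 ≡ 12. → (15, 12)
5P: (15, 12) + (36, 35). λ = (35 - 12)/(36 - 15) ≡ 23/21 mod 59. 21⁻¹ ≡ 45 (mod 59) since 21·45 = 945 ≡ 1, so λ ≡ 32.
  x = λ² - 15 - 36 = 1024 - 51 ≡ 29; y = λ·(15 - 29) - 12 ≡ 12. → (29, 12)

(29, 12)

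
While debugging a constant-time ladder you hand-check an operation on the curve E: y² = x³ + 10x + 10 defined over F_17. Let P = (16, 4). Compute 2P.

tangent at (16, 4): λ = (3·16² + 10)/(2·4) ≡ 13/8. 8⁻¹ ≡ 15 (mod 17), so λ ≡ 13·15 ≡ 8.
  x = λ² - 16 - 16 = 64 - 32 ≡ 15; y = λ·(16 - 15) - 4 ≡ 4. → (15, 4)

(15, 4)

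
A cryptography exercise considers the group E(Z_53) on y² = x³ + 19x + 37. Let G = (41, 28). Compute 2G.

(52, 32)

tangent at (41, 28): λ = (3·41² + 19)/(2·28) ≡ 27/3. 3⁻¹ ≡ 18 (mod 53), so λ ≡ 27·18 ≡ 9.
  x = λ² - 41 - 41 = 81 - 82 ≡ 52; y = λ·(41 - 52) - 28 ≡ 32. → (52, 32)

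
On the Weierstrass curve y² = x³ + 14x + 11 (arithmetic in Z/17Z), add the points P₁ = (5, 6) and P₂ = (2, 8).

(1, 14)

(5, 6) + (2, 8). λ = (8 - 6)/(2 - 5) ≡ 2/14 mod 17. 14⁻¹ ≡ 11 (mod 17), so λ ≡ 5.
  x = λ² - 5 - 2 = 25 - 7 ≡ 1; y = λ·(5 - 1) - 6 ≡ 14. → (1, 14)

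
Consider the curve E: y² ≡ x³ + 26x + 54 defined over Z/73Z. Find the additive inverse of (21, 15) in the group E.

-(21, 15) = (21, -15 mod 73) = (21, 58).

(21, 58)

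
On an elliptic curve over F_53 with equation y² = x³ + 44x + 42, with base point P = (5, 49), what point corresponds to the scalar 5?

Double-and-add on 5 = (101)₂. Start with P = (5, 49) for the leading 1-bit.
double: tangent at (5, 49): λ = (3·5² + 44)/(2·49) ≡ 13/45. 45⁻¹ ≡ 33 (mod 53) since 45·33 = 1485 ≡ 1, so λ ≡ 13·33 ≡ 5.
  x = λ² - 5 - 5 = 25 - 10 ≡ 15; y = λ·(5 - 15) - 49 ≡ 7. → (15, 7)
double: tangent at (15, 7): λ = (3·15² + 44)/(2·7) ≡ 30/14. 14⁻¹ ≡ 19 (mod 53), so λ ≡ 30·19 ≡ 40.
  x = λ² - 15 - 15 = 1600 - 30 ≡ 33; y = λ·(15 - 33) - 7 ≡ 15. → (33, 15)
add P: (33, 15) + (5, 49). λ = (49 - 15)/(5 - 33) ≡ 34/25 mod 53. 25⁻¹ ≡ 17 (mod 53) since 25·17 = 425 ≡ 1, so λ ≡ 48.
  x = λ² - 33 - 5 = 2304 - 38 ≡ 40; y = λ·(33 - 40) - 15 ≡ 20. → (40, 20)

(40, 20)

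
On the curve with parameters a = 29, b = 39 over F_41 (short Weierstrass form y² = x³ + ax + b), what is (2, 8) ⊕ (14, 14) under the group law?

(15, 6)

(2, 8) + (14, 14). λ = (14 - 8)/(14 - 2) ≡ 6/12 mod 41. 12⁻¹ ≡ 24 (mod 41), so λ ≡ 21.
  x = λ² - 2 - 14 = 441 - 16 ≡ 15; y = λ·(2 - 15) - 8 ≡ 6. → (15, 6)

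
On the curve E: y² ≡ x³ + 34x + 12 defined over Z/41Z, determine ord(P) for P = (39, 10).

8

2P: tangent at (39, 10): λ = (3·39² + 34)/(2·10) ≡ 5/20. 20⁻¹ ≡ 39 (mod 41) since 20·39 = 780 ≡ 1, so λ ≡ 5·39 ≡ 31.
  x = λ² - 39 - 39 = 961 - 78 ≡ 22; y = λ·(39 - 22) - 10 ≡ 25. → (22, 25)
3P: (22, 25) + (39, 10). λ = (10 - 25)/(39 - 22) ≡ 26/17 mod 41. 17⁻¹ ≡ 29 (mod 41), so λ ≡ 16.
  x = λ² - 22 - 39 = 256 - 61 ≡ 31; y = λ·(22 - 31) - 25 ≡ 36. → (31, 36)
4P: (31, 36) + (39, 10). λ = (10 - 36)/(39 - 31) ≡ 15/8 mod 41. 8⁻¹ ≡ 36 (mod 41), so λ ≡ 7.
  x = λ² - 31 - 39 = 49 - 70 ≡ 20; y = λ·(31 - 20) - 36 ≡ 0. → (20, 0)
5P: (20, 0) + (39, 10). λ = (10 - 0)/(39 - 20) ≡ 10/19 mod 41. 19⁻¹ ≡ 13 (mod 41) since 19·13 = 247 ≡ 1, so λ ≡ 7.
  x = λ² - 20 - 39 = 49 - 59 ≡ 31; y = λ·(20 - 31) - 0 ≡ 5. → (31, 5)
6P: (31, 5) + (39, 10). λ = (10 - 5)/(39 - 31) ≡ 5/8 mod 41. 8⁻¹ ≡ 36 (mod 41) since 8·36 = 288 ≡ 1, so λ ≡ 16.
  x = λ² - 31 - 39 = 256 - 70 ≡ 22; y = λ·(31 - 22) - 5 ≡ 16. → (22, 16)
7P: (22, 16) + (39, 10). λ = (10 - 16)/(39 - 22) ≡ 35/17 mod 41. 17⁻¹ ≡ 29 (mod 41) since 17·29 = 493 ≡ 1, so λ ≡ 31.
  x = λ² - 22 - 39 = 961 - 61 ≡ 39; y = λ·(22 - 39) - 16 ≡ 31. → (39, 31)
8P: (39, 31) + (39, 10): same x and y₁ ≡ -y₂, so the sum is the point at infinity.
8P = the point at infinity, so the order is 8.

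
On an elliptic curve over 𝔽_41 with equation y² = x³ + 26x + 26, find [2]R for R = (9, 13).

tangent at (9, 13): λ = (3·9² + 26)/(2·13) ≡ 23/26. 26⁻¹ ≡ 30 (mod 41), so λ ≡ 23·30 ≡ 34.
  x = λ² - 9 - 9 = 1156 - 18 ≡ 31; y = λ·(9 - 31) - 13 ≡ 18. → (31, 18)

(31, 18)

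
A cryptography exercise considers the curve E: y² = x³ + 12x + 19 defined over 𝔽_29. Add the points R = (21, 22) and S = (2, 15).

(12, 21)

(21, 22) + (2, 15). λ = (15 - 22)/(2 - 21) ≡ 22/10 mod 29. 10⁻¹ ≡ 3 (mod 29), so λ ≡ 8.
  x = λ² - 21 - 2 = 64 - 23 ≡ 12; y = λ·(21 - 12) - 22 ≡ 21. → (12, 21)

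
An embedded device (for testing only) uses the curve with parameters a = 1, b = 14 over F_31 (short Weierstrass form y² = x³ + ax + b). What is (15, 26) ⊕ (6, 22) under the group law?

(15, 26) + (6, 22). λ = (22 - 26)/(6 - 15) ≡ 27/22 mod 31. 22⁻¹ ≡ 24 (mod 31) since 22·24 = 528 ≡ 1, so λ ≡ 28.
  x = λ² - 15 - 6 = 784 - 21 ≡ 19; y = λ·(15 - 19) - 26 ≡ 17. → (19, 17)

(19, 17)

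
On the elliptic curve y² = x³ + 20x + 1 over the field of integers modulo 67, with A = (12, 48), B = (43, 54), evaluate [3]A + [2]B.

First 3A:
Repeated addition: build up to 3A.
2A: tangent at (12, 48): λ = (3·12² + 20)/(2·48) ≡ 50/29. 29⁻¹ ≡ 37 (mod 67) since 29·37 = 1073 ≡ 1, so λ ≡ 50·37 ≡ 41.
  x = λ² - 12 - 12 = 1681 - 24 ≡ 49; y = λ·(12 - 49) - 48 ≡ 43. → (49, 43)
3A: (49, 43) + (12, 48). λ = (48 - 43)/(12 - 49) ≡ 5/30 mod 67. 30⁻¹ ≡ 38 (mod 67), so λ ≡ 56.
  x = λ² - 49 - 12 = 3136 - 61 ≡ 60; y = λ·(49 - 60) - 43 ≡ 11. → (60, 11)
3A = (60, 11).
Next 2B:
Repeated addition: build up to 2B.
2B: tangent at (43, 54): λ = (3·43² + 20)/(2·54) ≡ 6/41. 41⁻¹ ≡ 18 (mod 67) since 41·18 = 738 ≡ 1, so λ ≡ 6·18 ≡ 41.
  x = λ² - 43 - 43 = 1681 - 86 ≡ 54; y = λ·(43 - 54) - 54 ≡ 31. → (54, 31)
2B = (54, 31).
Finally 3A + 2B:
(60, 11) + (54, 31). λ = (31 - 11)/(54 - 60) ≡ 20/61 mod 67. 61⁻¹ ≡ 11 (mod 67) since 61·11 = 671 ≡ 1, so λ ≡ 19.
  x = λ² - 60 - 54 = 361 - 114 ≡ 46; y = λ·(60 - 46) - 11 ≡ 54. → (46, 54)

(46, 54)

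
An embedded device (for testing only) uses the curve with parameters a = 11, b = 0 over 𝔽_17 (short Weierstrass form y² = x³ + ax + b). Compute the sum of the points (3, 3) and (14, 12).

(3, 3) + (14, 12). λ = (12 - 3)/(14 - 3) ≡ 9/11 mod 17. 11⁻¹ ≡ 14 (mod 17) since 11·14 = 154 ≡ 1, so λ ≡ 7.
  x = λ² - 3 - 14 = 49 - 17 ≡ 15; y = λ·(3 - 15) - 3 ≡ 15. → (15, 15)

(15, 15)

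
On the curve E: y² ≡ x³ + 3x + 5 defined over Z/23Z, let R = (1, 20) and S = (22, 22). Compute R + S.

(1, 3)

(1, 20) + (22, 22). λ = (22 - 20)/(22 - 1) ≡ 2/21 mod 23. 21⁻¹ ≡ 11 (mod 23), so λ ≡ 22.
  x = λ² - 1 - 22 = 484 - 23 ≡ 1; y = λ·(1 - 1) - 20 ≡ 3. → (1, 3)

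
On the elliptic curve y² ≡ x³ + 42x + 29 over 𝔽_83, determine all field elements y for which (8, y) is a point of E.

x³ + 42x + 29 = 877 ≡ 47 (mod 83).
47 is a non-residue mod 83; no y exists.

none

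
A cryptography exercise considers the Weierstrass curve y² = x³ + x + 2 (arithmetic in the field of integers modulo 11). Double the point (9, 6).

(8, 7)

tangent at (9, 6): λ = (3·9² + 1)/(2·6) ≡ 2/1. 1⁻¹ ≡ 1 (mod 11), so λ ≡ 2·1 ≡ 2.
  x = λ² - 9 - 9 = 4 - 18 ≡ 8; y = λ·(9 - 8) - 6 ≡ 7. → (8, 7)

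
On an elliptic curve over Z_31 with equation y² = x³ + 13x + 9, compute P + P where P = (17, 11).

tangent at (17, 11): λ = (3·17² + 13)/(2·11) ≡ 12/22. 22⁻¹ ≡ 24 (mod 31) since 22·24 = 528 ≡ 1, so λ ≡ 12·24 ≡ 9.
  x = λ² - 17 - 17 = 81 - 34 ≡ 16; y = λ·(17 - 16) - 11 ≡ 29. → (16, 29)

(16, 29)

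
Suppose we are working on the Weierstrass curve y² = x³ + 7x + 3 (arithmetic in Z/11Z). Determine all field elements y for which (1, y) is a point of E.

0

x³ + 7x + 3 = 11 ≡ 0 (mod 11).
Only y = 0 satisfies y² ≡ 0.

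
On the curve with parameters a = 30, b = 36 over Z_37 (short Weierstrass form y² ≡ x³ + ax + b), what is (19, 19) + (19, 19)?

(8, 14)

tangent at (19, 19): λ = (3·19² + 30)/(2·19) ≡ 3/1. 1⁻¹ ≡ 1 (mod 37) since 1·1 = 1 ≡ 1, so λ ≡ 3·1 ≡ 3.
  x = λ² - 19 - 19 = 9 - 38 ≡ 8; y = λ·(19 - 8) - 19 ≡ 14. → (8, 14)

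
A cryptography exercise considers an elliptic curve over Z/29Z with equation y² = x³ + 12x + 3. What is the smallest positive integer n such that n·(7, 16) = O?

2P: tangent at (7, 16): λ = (3·7² + 12)/(2·16) ≡ 14/3. 3⁻¹ ≡ 10 (mod 29) since 3·10 = 30 ≡ 1, so λ ≡ 14·10 ≡ 24.
  x = λ² - 7 - 7 = 576 - 14 ≡ 11; y = λ·(7 - 11) - 16 ≡ 4. → (11, 4)
3P: (11, 4) + (7, 16). λ = (16 - 4)/(7 - 11) ≡ 12/25 mod 29. 25⁻¹ ≡ 7 (mod 29), so λ ≡ 26.
  x = λ² - 11 - 7 = 676 - 18 ≡ 20; y = λ·(11 - 20) - 4 ≡ 23. → (20, 23)
4P: (20, 23) + (7, 16). λ = (16 - 23)/(7 - 20) ≡ 22/16 mod 29. 16⁻¹ ≡ 20 (mod 29), so λ ≡ 5.
  x = λ² - 20 - 7 = 25 - 27 ≡ 27; y = λ·(20 - 27) - 23 ≡ 0. → (27, 0)
5P: (27, 0) + (7, 16). λ = (16 - 0)/(7 - 27) ≡ 16/9 mod 29. 9⁻¹ ≡ 13 (mod 29) since 9·13 = 117 ≡ 1, so λ ≡ 5.
  x = λ² - 27 - 7 = 25 - 34 ≡ 20; y = λ·(27 - 20) - 0 ≡ 6. → (20, 6)
6P: (20, 6) + (7, 16). λ = (16 - 6)/(7 - 20) ≡ 10/16 mod 29. 16⁻¹ ≡ 20 (mod 29), so λ ≡ 26.
  x = λ² - 20 - 7 = 676 - 27 ≡ 11; y = λ·(20 - 11) - 6 ≡ 25. → (11, 25)
7P: (11, 25) + (7, 16). λ = (16 - 25)/(7 - 11) ≡ 20/25 mod 29. 25⁻¹ ≡ 7 (mod 29), so λ ≡ 24.
  x = λ² - 11 - 7 = 576 - 18 ≡ 7; y = λ·(11 - 7) - 25 ≡ 13. → (7, 13)
8P: (7, 13) + (7, 16): same x and y₁ ≡ -y₂, so the sum is O.
8P = O, so the order is 8.

8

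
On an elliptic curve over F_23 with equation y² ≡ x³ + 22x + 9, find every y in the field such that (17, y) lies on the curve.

x³ + 22x + 9 = 5296 ≡ 6 (mod 23).
Square roots of 6 mod 23: 11 and 12 (since 11² = 121 ≡ 6).

11, 12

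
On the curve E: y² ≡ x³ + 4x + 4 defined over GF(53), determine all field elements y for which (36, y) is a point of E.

none

x³ + 4x + 4 = 46804 ≡ 5 (mod 53).
5 is a non-residue mod 53; no y exists.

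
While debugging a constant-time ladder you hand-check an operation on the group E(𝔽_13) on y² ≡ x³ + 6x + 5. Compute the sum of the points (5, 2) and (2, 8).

(5, 2) + (2, 8). λ = (8 - 2)/(2 - 5) ≡ 6/10 mod 13. 10⁻¹ ≡ 4 (mod 13), so λ ≡ 11.
  x = λ² - 5 - 2 = 121 - 7 ≡ 10; y = λ·(5 - 10) - 2 ≡ 8. → (10, 8)

(10, 8)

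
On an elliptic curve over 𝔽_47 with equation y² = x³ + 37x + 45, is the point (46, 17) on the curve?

y² = 17² ≡ 7; x³ + 37x + 45 = 99083 ≡ 7 (mod 47). 7 = 7.

yes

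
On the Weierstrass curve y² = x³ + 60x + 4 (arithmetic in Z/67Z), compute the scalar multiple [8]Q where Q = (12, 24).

(13, 10)

Double-and-add on 8 = (1000)₂. Start with Q = (12, 24) for the leading 1-bit.
double: tangent at (12, 24): λ = (3·12² + 60)/(2·24) ≡ 23/48. 48⁻¹ ≡ 7 (mod 67), so λ ≡ 23·7 ≡ 27.
  x = λ² - 12 - 12 = 729 - 24 ≡ 35; y = λ·(12 - 35) - 24 ≡ 25. → (35, 25)
double: tangent at (35, 25): λ = (3·35² + 60)/(2·25) ≡ 50/50. 50⁻¹ ≡ 63 (mod 67) since 50·63 = 3150 ≡ 1, so λ ≡ 50·63 ≡ 1.
  x = λ² - 35 - 35 = 1 - 70 ≡ 65; y = λ·(35 - 65) - 25 ≡ 12. → (65, 12)
double: tangent at (65, 12): λ = (3·65² + 60)/(2·12) ≡ 5/24. 24⁻¹ ≡ 14 (mod 67), so λ ≡ 5·14 ≡ 3.
  x = λ² - 65 - 65 = 9 - 130 ≡ 13; y = λ·(65 - 13) - 12 ≡ 10. → (13, 10)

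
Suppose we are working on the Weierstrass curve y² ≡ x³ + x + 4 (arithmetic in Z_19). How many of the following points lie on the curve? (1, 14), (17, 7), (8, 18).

(1, 14): 14² ≡ 6, rhs ≡ 6 → on.
(17, 7): 7² ≡ 11, rhs ≡ 13 → off.
(8, 18): 18² ≡ 1, rhs ≡ 11 → off.

1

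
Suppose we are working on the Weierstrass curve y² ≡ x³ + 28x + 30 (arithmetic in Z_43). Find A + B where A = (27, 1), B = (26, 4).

(27, 1) + (26, 4). λ = (4 - 1)/(26 - 27) ≡ 3/42 mod 43. 42⁻¹ ≡ 42 (mod 43), so λ ≡ 40.
  x = λ² - 27 - 26 = 1600 - 53 ≡ 42; y = λ·(27 - 42) - 1 ≡ 1. → (42, 1)

(42, 1)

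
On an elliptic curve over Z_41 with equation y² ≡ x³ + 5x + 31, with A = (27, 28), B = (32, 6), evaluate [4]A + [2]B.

First 4A:
Double-and-add on 4 = (100)₂. Start with A = (27, 28) for the leading 1-bit.
double: tangent at (27, 28): λ = (3·27² + 5)/(2·28) ≡ 19/15. 15⁻¹ ≡ 11 (mod 41) since 15·11 = 165 ≡ 1, so λ ≡ 19·11 ≡ 4.
  x = λ² - 27 - 27 = 16 - 54 ≡ 3; y = λ·(27 - 3) - 28 ≡ 27. → (3, 27)
double: tangent at (3, 27): λ = (3·3² + 5)/(2·27) ≡ 32/13. 13⁻¹ ≡ 19 (mod 41), so λ ≡ 32·19 ≡ 34.
  x = λ² - 3 - 3 = 1156 - 6 ≡ 2; y = λ·(3 - 2) - 27 ≡ 7. → (2, 7)
4A = (2, 7).
Next 2B:
Repeated addition: build up to 2B.
2B: tangent at (32, 6): λ = (3·32² + 5)/(2·6) ≡ 2/12. 12⁻¹ ≡ 24 (mod 41) since 12·24 = 288 ≡ 1, so λ ≡ 2·24 ≡ 7.
  x = λ² - 32 - 32 = 49 - 64 ≡ 26; y = λ·(32 - 26) - 6 ≡ 36. → (26, 36)
2B = (26, 36).
Finally 4A + 2B:
(2, 7) + (26, 36). λ = (36 - 7)/(26 - 2) ≡ 29/24 mod 41. 24⁻¹ ≡ 12 (mod 41) since 24·12 = 288 ≡ 1, so λ ≡ 20.
  x = λ² - 2 - 26 = 400 - 28 ≡ 3; y = λ·(2 - 3) - 7 ≡ 14. → (3, 14)

(3, 14)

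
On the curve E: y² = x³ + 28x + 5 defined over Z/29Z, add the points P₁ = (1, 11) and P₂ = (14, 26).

(27, 17)

(1, 11) + (14, 26). λ = (26 - 11)/(14 - 1) ≡ 15/13 mod 29. 13⁻¹ ≡ 9 (mod 29), so λ ≡ 19.
  x = λ² - 1 - 14 = 361 - 15 ≡ 27; y = λ·(1 - 27) - 11 ≡ 17. → (27, 17)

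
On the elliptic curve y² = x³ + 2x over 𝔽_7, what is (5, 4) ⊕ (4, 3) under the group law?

(5, 4) + (4, 3). λ = (3 - 4)/(4 - 5) ≡ 6/6 mod 7. 6⁻¹ ≡ 6 (mod 7), so λ ≡ 1.
  x = λ² - 5 - 4 = 1 - 9 ≡ 6; y = λ·(5 - 6) - 4 ≡ 2. → (6, 2)

(6, 2)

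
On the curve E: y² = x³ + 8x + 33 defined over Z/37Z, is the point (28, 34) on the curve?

yes

y² = 34² ≡ 9; x³ + 8x + 33 = 22209 ≡ 9 (mod 37). 9 = 9.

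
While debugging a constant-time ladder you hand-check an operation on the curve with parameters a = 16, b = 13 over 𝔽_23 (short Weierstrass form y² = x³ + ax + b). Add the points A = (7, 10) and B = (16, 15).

(4, 7)

(7, 10) + (16, 15). λ = (15 - 10)/(16 - 7) ≡ 5/9 mod 23. 9⁻¹ ≡ 18 (mod 23), so λ ≡ 21.
  x = λ² - 7 - 16 = 441 - 23 ≡ 4; y = λ·(7 - 4) - 10 ≡ 7. → (4, 7)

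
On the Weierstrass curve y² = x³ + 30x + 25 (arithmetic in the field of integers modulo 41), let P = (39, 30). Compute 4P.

(15, 18)

Double-and-add on 4 = (100)₂. Start with P = (39, 30) for the leading 1-bit.
double: tangent at (39, 30): λ = (3·39² + 30)/(2·30) ≡ 1/19. 19⁻¹ ≡ 13 (mod 41), so λ ≡ 1·13 ≡ 13.
  x = λ² - 39 - 39 = 169 - 78 ≡ 9; y = λ·(39 - 9) - 30 ≡ 32. → (9, 32)
double: tangent at (9, 32): λ = (3·9² + 30)/(2·32) ≡ 27/23. 23⁻¹ ≡ 25 (mod 41), so λ ≡ 27·25 ≡ 19.
  x = λ² - 9 - 9 = 361 - 18 ≡ 15; y = λ·(9 - 15) - 32 ≡ 18. → (15, 18)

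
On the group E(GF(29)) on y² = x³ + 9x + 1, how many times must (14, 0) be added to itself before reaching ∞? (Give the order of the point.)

2

2P: (14, 0) + (14, 0): same x and y₁ ≡ -y₂, so the sum is ∞.
2P = ∞, so the order is 2.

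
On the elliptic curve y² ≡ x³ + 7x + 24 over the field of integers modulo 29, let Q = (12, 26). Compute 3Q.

Repeated addition: build up to 3Q.
2Q: tangent at (12, 26): λ = (3·12² + 7)/(2·26) ≡ 4/23. 23⁻¹ ≡ 24 (mod 29) since 23·24 = 552 ≡ 1, so λ ≡ 4·24 ≡ 9.
  x = λ² - 12 - 12 = 81 - 24 ≡ 28; y = λ·(12 - 28) - 26 ≡ 4. → (28, 4)
3Q: (28, 4) + (12, 26). λ = (26 - 4)/(12 - 28) ≡ 22/13 mod 29. 13⁻¹ ≡ 9 (mod 29), so λ ≡ 24.
  x = λ² - 28 - 12 = 576 - 40 ≡ 14; y = λ·(28 - 14) - 4 ≡ 13. → (14, 13)

(14, 13)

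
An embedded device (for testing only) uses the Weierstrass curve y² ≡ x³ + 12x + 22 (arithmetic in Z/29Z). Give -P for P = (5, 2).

-(5, 2) = (5, -2 mod 29) = (5, 27).

(5, 27)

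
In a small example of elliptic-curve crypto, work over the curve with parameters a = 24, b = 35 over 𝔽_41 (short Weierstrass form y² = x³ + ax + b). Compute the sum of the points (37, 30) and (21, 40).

(34, 4)

(37, 30) + (21, 40). λ = (40 - 30)/(21 - 37) ≡ 10/25 mod 41. 25⁻¹ ≡ 23 (mod 41) since 25·23 = 575 ≡ 1, so λ ≡ 25.
  x = λ² - 37 - 21 = 625 - 58 ≡ 34; y = λ·(37 - 34) - 30 ≡ 4. → (34, 4)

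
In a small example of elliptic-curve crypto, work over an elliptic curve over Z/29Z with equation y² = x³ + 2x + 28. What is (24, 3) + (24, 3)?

(16, 3)

tangent at (24, 3): λ = (3·24² + 2)/(2·3) ≡ 19/6. 6⁻¹ ≡ 5 (mod 29), so λ ≡ 19·5 ≡ 8.
  x = λ² - 24 - 24 = 64 - 48 ≡ 16; y = λ·(24 - 16) - 3 ≡ 3. → (16, 3)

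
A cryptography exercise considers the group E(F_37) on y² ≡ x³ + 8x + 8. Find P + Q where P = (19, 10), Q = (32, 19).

(11, 24)

(19, 10) + (32, 19). λ = (19 - 10)/(32 - 19) ≡ 9/13 mod 37. 13⁻¹ ≡ 20 (mod 37) since 13·20 = 260 ≡ 1, so λ ≡ 32.
  x = λ² - 19 - 32 = 1024 - 51 ≡ 11; y = λ·(19 - 11) - 10 ≡ 24. → (11, 24)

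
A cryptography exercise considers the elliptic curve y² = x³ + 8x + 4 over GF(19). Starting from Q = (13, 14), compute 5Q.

(3, 6)

Double-and-add on 5 = (101)₂. Start with Q = (13, 14) for the leading 1-bit.
double: tangent at (13, 14): λ = (3·13² + 8)/(2·14) ≡ 2/9. 9⁻¹ ≡ 17 (mod 19) since 9·17 = 153 ≡ 1, so λ ≡ 2·17 ≡ 15.
  x = λ² - 13 - 13 = 225 - 26 ≡ 9; y = λ·(13 - 9) - 14 ≡ 8. → (9, 8)
double: tangent at (9, 8): λ = (3·9² + 8)/(2·8) ≡ 4/16. 16⁻¹ ≡ 6 (mod 19) since 16·6 = 96 ≡ 1, so λ ≡ 4·6 ≡ 5.
  x = λ² - 9 - 9 = 25 - 18 ≡ 7; y = λ·(9 - 7) - 8 ≡ 2. → (7, 2)
add Q: (7, 2) + (13, 14). λ = (14 - 2)/(13 - 7) ≡ 12/6 mod 19. 6⁻¹ ≡ 16 (mod 19) since 6·16 = 96 ≡ 1, so λ ≡ 2.
  x = λ² - 7 - 13 = 4 - 20 ≡ 3; y = λ·(7 - 3) - 2 ≡ 6. → (3, 6)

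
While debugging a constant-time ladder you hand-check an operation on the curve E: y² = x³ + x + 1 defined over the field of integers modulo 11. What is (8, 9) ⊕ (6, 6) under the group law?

(8, 9) + (6, 6). λ = (6 - 9)/(6 - 8) ≡ 8/9 mod 11. 9⁻¹ ≡ 5 (mod 11), so λ ≡ 7.
  x = λ² - 8 - 6 = 49 - 14 ≡ 2; y = λ·(8 - 2) - 9 ≡ 0. → (2, 0)

(2, 0)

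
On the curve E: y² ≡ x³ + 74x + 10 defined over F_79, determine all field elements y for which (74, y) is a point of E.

none

x³ + 74x + 10 = 410710 ≡ 68 (mod 79).
68 is a non-residue mod 79; no y exists.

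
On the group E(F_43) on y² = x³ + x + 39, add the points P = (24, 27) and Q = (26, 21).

(2, 36)

(24, 27) + (26, 21). λ = (21 - 27)/(26 - 24) ≡ 37/2 mod 43. 2⁻¹ ≡ 22 (mod 43), so λ ≡ 40.
  x = λ² - 24 - 26 = 1600 - 50 ≡ 2; y = λ·(24 - 2) - 27 ≡ 36. → (2, 36)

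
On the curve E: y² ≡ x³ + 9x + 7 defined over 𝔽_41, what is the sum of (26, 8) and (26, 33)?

The two points share x = 26 and their y-coordinates satisfy 8 + 33 ≡ 0 (mod 41), so they are inverses. Their sum is O.

O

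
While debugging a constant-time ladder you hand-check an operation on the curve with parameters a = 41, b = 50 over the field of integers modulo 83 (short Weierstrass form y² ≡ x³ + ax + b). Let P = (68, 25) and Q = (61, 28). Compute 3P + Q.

(61, 28)

First 3P:
Repeated addition: build up to 3P.
2P: tangent at (68, 25): λ = (3·68² + 41)/(2·25) ≡ 52/50. 50⁻¹ ≡ 5 (mod 83), so λ ≡ 52·5 ≡ 11.
  x = λ² - 68 - 68 = 121 - 136 ≡ 68; y = λ·(68 - 68) - 25 ≡ 58. → (68, 58)
3P: (68, 58) + (68, 25): same x and y₁ ≡ -y₂, so the sum is 𝒪.
3P = 𝒪.
Finally 3P + Q:
𝒪 + (61, 28) = (61, 28) (identity).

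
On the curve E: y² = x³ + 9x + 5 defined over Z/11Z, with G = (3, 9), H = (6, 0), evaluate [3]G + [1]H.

(7, 2)

First 3G:
Repeated addition: build up to 3G.
2G: tangent at (3, 9): λ = (3·3² + 9)/(2·9) ≡ 3/7. 7⁻¹ ≡ 8 (mod 11) since 7·8 = 56 ≡ 1, so λ ≡ 3·8 ≡ 2.
  x = λ² - 3 - 3 = 4 - 6 ≡ 9; y = λ·(3 - 9) - 9 ≡ 1. → (9, 1)
3G: (9, 1) + (3, 9). λ = (9 - 1)/(3 - 9) ≡ 8/5 mod 11. 5⁻¹ ≡ 9 (mod 11), so λ ≡ 6.
  x = λ² - 9 - 3 = 36 - 12 ≡ 2; y = λ·(9 - 2) - 1 ≡ 8. → (2, 8)
3G = (2, 8).
Finally 3G + H:
(2, 8) + (6, 0). λ = (0 - 8)/(6 - 2) ≡ 3/4 mod 11. 4⁻¹ ≡ 3 (mod 11) since 4·3 = 12 ≡ 1, so λ ≡ 9.
  x = λ² - 2 - 6 = 81 - 8 ≡ 7; y = λ·(2 - 7) - 8 ≡ 2. → (7, 2)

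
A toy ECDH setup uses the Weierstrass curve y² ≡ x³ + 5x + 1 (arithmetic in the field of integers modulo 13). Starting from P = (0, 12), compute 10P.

(3, 2)

Repeated addition: build up to 10P.
2P: tangent at (0, 12): λ = (3·0² + 5)/(2·12) ≡ 5/11. 11⁻¹ ≡ 6 (mod 13) since 11·6 = 66 ≡ 1, so λ ≡ 5·6 ≡ 4.
  x = λ² - 0 - 0 = 16 - 0 ≡ 3; y = λ·(0 - 3) - 12 ≡ 2. → (3, 2)
3P: (3, 2) + (0, 12). λ = (12 - 2)/(0 - 3) ≡ 10/10 mod 13. 10⁻¹ ≡ 4 (mod 13), so λ ≡ 1.
  x = λ² - 3 - 0 = 1 - 3 ≡ 11; y = λ·(3 - 11) - 2 ≡ 3. → (11, 3)
4P: (11, 3) + (0, 12). λ = (12 - 3)/(0 - 11) ≡ 9/2 mod 13. 2⁻¹ ≡ 7 (mod 13), so λ ≡ 11.
  x = λ² - 11 - 0 = 121 - 11 ≡ 6; y = λ·(11 - 6) - 3 ≡ 0. → (6, 0)
5P: (6, 0) + (0, 12). λ = (12 - 0)/(0 - 6) ≡ 12/7 mod 13. 7⁻¹ ≡ 2 (mod 13), so λ ≡ 11.
  x = λ² - 6 - 0 = 121 - 6 ≡ 11; y = λ·(6 - 11) - 0 ≡ 10. → (11, 10)
6P: (11, 10) + (0, 12). λ = (12 - 10)/(0 - 11) ≡ 2/2 mod 13. 2⁻¹ ≡ 7 (mod 13) since 2·7 = 14 ≡ 1, so λ ≡ 1.
  x = λ² - 11 - 0 = 1 - 11 ≡ 3; y = λ·(11 - 3) - 10 ≡ 11. → (3, 11)
7P: (3, 11) + (0, 12). λ = (12 - 11)/(0 - 3) ≡ 1/10 mod 13. 10⁻¹ ≡ 4 (mod 13), so λ ≡ 4.
  x = λ² - 3 - 0 = 16 - 3 ≡ 0; y = λ·(3 - 0) - 11 ≡ 1. → (0, 1)
8P: (0, 1) + (0, 12): same x and y₁ ≡ -y₂, so the sum is O.
9P: O + (0, 12) = (0, 12) (identity).
10P: tangent at (0, 12): λ = (3·0² + 5)/(2·12) ≡ 5/11. 11⁻¹ ≡ 6 (mod 13) since 11·6 = 66 ≡ 1, so λ ≡ 5·6 ≡ 4.
  x = λ² - 0 - 0 = 16 - 0 ≡ 3; y = λ·(0 - 3) - 12 ≡ 2. → (3, 2)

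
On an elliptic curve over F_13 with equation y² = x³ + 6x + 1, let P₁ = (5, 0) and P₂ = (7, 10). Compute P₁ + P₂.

(0, 12)

(5, 0) + (7, 10). λ = (10 - 0)/(7 - 5) ≡ 10/2 mod 13. 2⁻¹ ≡ 7 (mod 13), so λ ≡ 5.
  x = λ² - 5 - 7 = 25 - 12 ≡ 0; y = λ·(5 - 0) - 0 ≡ 12. → (0, 12)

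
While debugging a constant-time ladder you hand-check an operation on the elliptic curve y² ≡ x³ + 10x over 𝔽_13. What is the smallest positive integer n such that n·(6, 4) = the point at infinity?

4

2P: tangent at (6, 4): λ = (3·6² + 10)/(2·4) ≡ 1/8. 8⁻¹ ≡ 5 (mod 13), so λ ≡ 1·5 ≡ 5.
  x = λ² - 6 - 6 = 25 - 12 ≡ 0; y = λ·(6 - 0) - 4 ≡ 0. → (0, 0)
3P: (0, 0) + (6, 4). λ = (4 - 0)/(6 - 0) ≡ 4/6 mod 13. 6⁻¹ ≡ 11 (mod 13), so λ ≡ 5.
  x = λ² - 0 - 6 = 25 - 6 ≡ 6; y = λ·(0 - 6) - 0 ≡ 9. → (6, 9)
4P: (6, 9) + (6, 4): same x and y₁ ≡ -y₂, so the sum is the point at infinity.
4P = the point at infinity, so the order is 4.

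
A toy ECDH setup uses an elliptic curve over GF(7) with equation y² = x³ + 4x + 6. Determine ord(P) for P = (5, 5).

2P: tangent at (5, 5): λ = (3·5² + 4)/(2·5) ≡ 2/3. 3⁻¹ ≡ 5 (mod 7), so λ ≡ 2·5 ≡ 3.
  x = λ² - 5 - 5 = 9 - 10 ≡ 6; y = λ·(5 - 6) - 5 ≡ 6. → (6, 6)
3P: (6, 6) + (5, 5). λ = (5 - 6)/(5 - 6) ≡ 6/6 mod 7. 6⁻¹ ≡ 6 (mod 7), so λ ≡ 1.
  x = λ² - 6 - 5 = 1 - 11 ≡ 4; y = λ·(6 - 4) - 6 ≡ 3. → (4, 3)
4P: (4, 3) + (5, 5). λ = (5 - 3)/(5 - 4) ≡ 2/1 mod 7. 1⁻¹ ≡ 1 (mod 7), so λ ≡ 2.
  x = λ² - 4 - 5 = 4 - 9 ≡ 2; y = λ·(4 - 2) - 3 ≡ 1. → (2, 1)
5P: (2, 1) + (5, 5). λ = (5 - 1)/(5 - 2) ≡ 4/3 mod 7. 3⁻¹ ≡ 5 (mod 7) since 3·5 = 15 ≡ 1, so λ ≡ 6.
  x = λ² - 2 - 5 = 36 - 7 ≡ 1; y = λ·(2 - 1) - 1 ≡ 5. → (1, 5)
6P: (1, 5) + (5, 5). λ = (5 - 5)/(5 - 1) ≡ 0/4 mod 7. 4⁻¹ ≡ 2 (mod 7), so λ ≡ 0.
  x = λ² - 1 - 5 = 0 - 6 ≡ 1; y = λ·(1 - 1) - 5 ≡ 2. → (1, 2)
7P: (1, 2) + (5, 5). λ = (5 - 2)/(5 - 1) ≡ 3/4 mod 7. 4⁻¹ ≡ 2 (mod 7), so λ ≡ 6.
  x = λ² - 1 - 5 = 36 - 6 ≡ 2; y = λ·(1 - 2) - 2 ≡ 6. → (2, 6)
8P: (2, 6) + (5, 5). λ = (5 - 6)/(5 - 2) ≡ 6/3 mod 7. 3⁻¹ ≡ 5 (mod 7) since 3·5 = 15 ≡ 1, so λ ≡ 2.
  x = λ² - 2 - 5 = 4 - 7 ≡ 4; y = λ·(2 - 4) - 6 ≡ 4. → (4, 4)
9P: (4, 4) + (5, 5). λ = (5 - 4)/(5 - 4) ≡ 1/1 mod 7. 1⁻¹ ≡ 1 (mod 7), so λ ≡ 1.
  x = λ² - 4 - 5 = 1 - 9 ≡ 6; y = λ·(4 - 6) - 4 ≡ 1. → (6, 1)
10P: (6, 1) + (5, 5). λ = (5 - 1)/(5 - 6) ≡ 4/6 mod 7. 6⁻¹ ≡ 6 (mod 7), so λ ≡ 3.
  x = λ² - 6 - 5 = 9 - 11 ≡ 5; y = λ·(6 - 5) - 1 ≡ 2. → (5, 2)
11P: (5, 2) + (5, 5): same x and y₁ ≡ -y₂, so the sum is O.
11P = O, so the order is 11.

11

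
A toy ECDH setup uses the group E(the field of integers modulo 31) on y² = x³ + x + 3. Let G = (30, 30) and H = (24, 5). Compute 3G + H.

First 3G:
Repeated addition: build up to 3G.
2G: tangent at (30, 30): λ = (3·30² + 1)/(2·30) ≡ 4/29. 29⁻¹ ≡ 15 (mod 31), so λ ≡ 4·15 ≡ 29.
  x = λ² - 30 - 30 = 841 - 60 ≡ 6; y = λ·(30 - 6) - 30 ≡ 15. → (6, 15)
3G: (6, 15) + (30, 30). λ = (30 - 15)/(30 - 6) ≡ 15/24 mod 31. 24⁻¹ ≡ 22 (mod 31), so λ ≡ 20.
  x = λ² - 6 - 30 = 400 - 36 ≡ 23; y = λ·(6 - 23) - 15 ≡ 17. → (23, 17)
3G = (23, 17).
Finally 3G + H:
(23, 17) + (24, 5). λ = (5 - 17)/(24 - 23) ≡ 19/1 mod 31. 1⁻¹ ≡ 1 (mod 31), so λ ≡ 19.
  x = λ² - 23 - 24 = 361 - 47 ≡ 4; y = λ·(23 - 4) - 17 ≡ 3. → (4, 3)

(4, 3)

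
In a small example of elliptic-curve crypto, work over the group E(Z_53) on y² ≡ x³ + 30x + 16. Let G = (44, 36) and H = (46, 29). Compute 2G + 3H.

(45, 18)

First 2G:
Repeated addition: build up to 2G.
2G: tangent at (44, 36): λ = (3·44² + 30)/(2·36) ≡ 8/19. 19⁻¹ ≡ 14 (mod 53), so λ ≡ 8·14 ≡ 6.
  x = λ² - 44 - 44 = 36 - 88 ≡ 1; y = λ·(44 - 1) - 36 ≡ 10. → (1, 10)
2G = (1, 10).
Next 3H:
Repeated addition: build up to 3H.
2H: tangent at (46, 29): λ = (3·46² + 30)/(2·29) ≡ 18/5. 5⁻¹ ≡ 32 (mod 53), so λ ≡ 18·32 ≡ 46.
  x = λ² - 46 - 46 = 2116 - 92 ≡ 10; y = λ·(46 - 10) - 29 ≡ 37. → (10, 37)
3H: (10, 37) + (46, 29). λ = (29 - 37)/(46 - 10) ≡ 45/36 mod 53. 36⁻¹ ≡ 28 (mod 53), so λ ≡ 41.
  x = λ² - 10 - 46 = 1681 - 56 ≡ 35; y = λ·(10 - 35) - 37 ≡ 51. → (35, 51)
3H = (35, 51).
Finally 2G + 3H:
(1, 10) + (35, 51). λ = (51 - 10)/(35 - 1) ≡ 41/34 mod 53. 34⁻¹ ≡ 39 (mod 53), so λ ≡ 9.
  x = λ² - 1 - 35 = 81 - 36 ≡ 45; y = λ·(1 - 45) - 10 ≡ 18. → (45, 18)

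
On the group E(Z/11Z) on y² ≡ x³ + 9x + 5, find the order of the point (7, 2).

2P: tangent at (7, 2): λ = (3·7² + 9)/(2·2) ≡ 2/4. 4⁻¹ ≡ 3 (mod 11) since 4·3 = 12 ≡ 1, so λ ≡ 2·3 ≡ 6.
  x = λ² - 7 - 7 = 36 - 14 ≡ 0; y = λ·(7 - 0) - 2 ≡ 7. → (0, 7)
3P: (0, 7) + (7, 2). λ = (2 - 7)/(7 - 0) ≡ 6/7 mod 11. 7⁻¹ ≡ 8 (mod 11) since 7·8 = 56 ≡ 1, so λ ≡ 4.
  x = λ² - 0 - 7 = 16 - 7 ≡ 9; y = λ·(0 - 9) - 7 ≡ 1. → (9, 1)
4P: (9, 1) + (7, 2). λ = (2 - 1)/(7 - 9) ≡ 1/9 mod 11. 9⁻¹ ≡ 5 (mod 11) since 9·5 = 45 ≡ 1, so λ ≡ 5.
  x = λ² - 9 - 7 = 25 - 16 ≡ 9; y = λ·(9 - 9) - 1 ≡ 10. → (9, 10)
5P: (9, 10) + (7, 2). λ = (2 - 10)/(7 - 9) ≡ 3/9 mod 11. 9⁻¹ ≡ 5 (mod 11), so λ ≡ 4.
  x = λ² - 9 - 7 = 16 - 16 ≡ 0; y = λ·(9 - 0) - 10 ≡ 4. → (0, 4)
6P: (0, 4) + (7, 2). λ = (2 - 4)/(7 - 0) ≡ 9/7 mod 11. 7⁻¹ ≡ 8 (mod 11) since 7·8 = 56 ≡ 1, so λ ≡ 6.
  x = λ² - 0 - 7 = 36 - 7 ≡ 7; y = λ·(0 - 7) - 4 ≡ 9. → (7, 9)
7P: (7, 9) + (7, 2): same x and y₁ ≡ -y₂, so the sum is ∞.
7P = ∞, so the order is 7.

7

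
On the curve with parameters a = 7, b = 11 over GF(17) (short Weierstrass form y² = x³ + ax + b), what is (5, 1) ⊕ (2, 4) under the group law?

(5, 1) + (2, 4). λ = (4 - 1)/(2 - 5) ≡ 3/14 mod 17. 14⁻¹ ≡ 11 (mod 17) since 14·11 = 154 ≡ 1, so λ ≡ 16.
  x = λ² - 5 - 2 = 256 - 7 ≡ 11; y = λ·(5 - 11) - 1 ≡ 5. → (11, 5)

(11, 5)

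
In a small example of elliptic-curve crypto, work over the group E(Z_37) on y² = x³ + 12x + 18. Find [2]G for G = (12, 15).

tangent at (12, 15): λ = (3·12² + 12)/(2·15) ≡ 0/30. 30⁻¹ ≡ 21 (mod 37), so λ ≡ 0·21 ≡ 0.
  x = λ² - 12 - 12 = 0 - 24 ≡ 13; y = λ·(12 - 13) - 15 ≡ 22. → (13, 22)

(13, 22)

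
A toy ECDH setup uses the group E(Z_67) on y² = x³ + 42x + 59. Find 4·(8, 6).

(31, 8)

Write G = (8, 6).
Double-and-add on 4 = (100)₂. Start with G = (8, 6) for the leading 1-bit.
double: tangent at (8, 6): λ = (3·8² + 42)/(2·6) ≡ 33/12. 12⁻¹ ≡ 28 (mod 67), so λ ≡ 33·28 ≡ 53.
  x = λ² - 8 - 8 = 2809 - 16 ≡ 46; y = λ·(8 - 46) - 6 ≡ 57. → (46, 57)
double: tangent at (46, 57): λ = (3·46² + 42)/(2·57) ≡ 25/47. 47⁻¹ ≡ 10 (mod 67), so λ ≡ 25·10 ≡ 49.
  x = λ² - 46 - 46 = 2401 - 92 ≡ 31; y = λ·(46 - 31) - 57 ≡ 8. → (31, 8)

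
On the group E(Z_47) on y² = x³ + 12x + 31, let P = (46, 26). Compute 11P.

Double-and-add on 11 = (1011)₂. Start with P = (46, 26) for the leading 1-bit.
double: tangent at (46, 26): λ = (3·46² + 12)/(2·26) ≡ 15/5. 5⁻¹ ≡ 19 (mod 47) since 5·19 = 95 ≡ 1, so λ ≡ 15·19 ≡ 3.
  x = λ² - 46 - 46 = 9 - 92 ≡ 11; y = λ·(46 - 11) - 26 ≡ 32. → (11, 32)
double: tangent at (11, 32): λ = (3·11² + 12)/(2·32) ≡ 46/17. 17⁻¹ ≡ 36 (mod 47), so λ ≡ 46·36 ≡ 11.
  x = λ² - 11 - 11 = 121 - 22 ≡ 5; y = λ·(11 - 5) - 32 ≡ 34. → (5, 34)
add P: (5, 34) + (46, 26). λ = (26 - 34)/(46 - 5) ≡ 39/41 mod 47. 41⁻¹ ≡ 39 (mod 47) since 41·39 = 1599 ≡ 1, so λ ≡ 17.
  x = λ² - 5 - 46 = 289 - 51 ≡ 3; y = λ·(5 - 3) - 34 ≡ 0. → (3, 0)
double: (3, 0) + (3, 0): same x and y₁ ≡ -y₂, so the sum is O.
add P: O + (46, 26) = (46, 26) (identity).

(46, 26)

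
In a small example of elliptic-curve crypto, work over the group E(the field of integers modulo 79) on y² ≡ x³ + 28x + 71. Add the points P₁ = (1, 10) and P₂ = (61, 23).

(1, 10) + (61, 23). λ = (23 - 10)/(61 - 1) ≡ 13/60 mod 79. 60⁻¹ ≡ 54 (mod 79) since 60·54 = 3240 ≡ 1, so λ ≡ 70.
  x = λ² - 1 - 61 = 4900 - 62 ≡ 19; y = λ·(1 - 19) - 10 ≡ 73. → (19, 73)

(19, 73)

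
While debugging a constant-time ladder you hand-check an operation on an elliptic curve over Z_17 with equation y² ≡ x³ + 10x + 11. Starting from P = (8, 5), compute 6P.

(16, 0)

Repeated addition: build up to 6P.
2P: tangent at (8, 5): λ = (3·8² + 10)/(2·5) ≡ 15/10. 10⁻¹ ≡ 12 (mod 17) since 10·12 = 120 ≡ 1, so λ ≡ 15·12 ≡ 10.
  x = λ² - 8 - 8 = 100 - 16 ≡ 16; y = λ·(8 - 16) - 5 ≡ 0. → (16, 0)
3P: (16, 0) + (8, 5). λ = (5 - 0)/(8 - 16) ≡ 5/9 mod 17. 9⁻¹ ≡ 2 (mod 17) since 9·2 = 18 ≡ 1, so λ ≡ 10.
  x = λ² - 16 - 8 = 100 - 24 ≡ 8; y = λ·(16 - 8) - 0 ≡ 12. → (8, 12)
4P: (8, 12) + (8, 5): same x and y₁ ≡ -y₂, so the sum is O.
5P: O + (8, 5) = (8, 5) (identity).
6P: tangent at (8, 5): λ = (3·8² + 10)/(2·5) ≡ 15/10. 10⁻¹ ≡ 12 (mod 17) since 10·12 = 120 ≡ 1, so λ ≡ 15·12 ≡ 10.
  x = λ² - 8 - 8 = 100 - 16 ≡ 16; y = λ·(8 - 16) - 5 ≡ 0. → (16, 0)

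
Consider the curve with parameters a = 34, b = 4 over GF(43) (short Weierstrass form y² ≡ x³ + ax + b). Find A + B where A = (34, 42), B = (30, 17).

(34, 42) + (30, 17). λ = (17 - 42)/(30 - 34) ≡ 18/39 mod 43. 39⁻¹ ≡ 32 (mod 43) since 39·32 = 1248 ≡ 1, so λ ≡ 17.
  x = λ² - 34 - 30 = 289 - 64 ≡ 10; y = λ·(34 - 10) - 42 ≡ 22. → (10, 22)

(10, 22)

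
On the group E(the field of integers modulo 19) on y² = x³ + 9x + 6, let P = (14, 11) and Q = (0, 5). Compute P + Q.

(11, 12)

(14, 11) + (0, 5). λ = (5 - 11)/(0 - 14) ≡ 13/5 mod 19. 5⁻¹ ≡ 4 (mod 19), so λ ≡ 14.
  x = λ² - 14 - 0 = 196 - 14 ≡ 11; y = λ·(14 - 11) - 11 ≡ 12. → (11, 12)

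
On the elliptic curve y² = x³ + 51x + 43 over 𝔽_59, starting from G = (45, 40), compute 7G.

(17, 49)

Double-and-add on 7 = (111)₂. Start with G = (45, 40) for the leading 1-bit.
double: tangent at (45, 40): λ = (3·45² + 51)/(2·40) ≡ 49/21. 21⁻¹ ≡ 45 (mod 59), so λ ≡ 49·45 ≡ 22.
  x = λ² - 45 - 45 = 484 - 90 ≡ 40; y = λ·(45 - 40) - 40 ≡ 11. → (40, 11)
add G: (40, 11) + (45, 40). λ = (40 - 11)/(45 - 40) ≡ 29/5 mod 59. 5⁻¹ ≡ 12 (mod 59), so λ ≡ 53.
  x = λ² - 40 - 45 = 2809 - 85 ≡ 10; y = λ·(40 - 10) - 11 ≡ 45. → (10, 45)
double: tangent at (10, 45): λ = (3·10² + 51)/(2·45) ≡ 56/31. 31⁻¹ ≡ 40 (mod 59) since 31·40 = 1240 ≡ 1, so λ ≡ 56·40 ≡ 57.
  x = λ² - 10 - 10 = 3249 - 20 ≡ 43; y = λ·(10 - 43) - 45 ≡ 21. → (43, 21)
add G: (43, 21) + (45, 40). λ = (40 - 21)/(45 - 43) ≡ 19/2 mod 59. 2⁻¹ ≡ 30 (mod 59) since 2·30 = 60 ≡ 1, so λ ≡ 39.
  x = λ² - 43 - 45 = 1521 - 88 ≡ 17; y = λ·(43 - 17) - 21 ≡ 49. → (17, 49)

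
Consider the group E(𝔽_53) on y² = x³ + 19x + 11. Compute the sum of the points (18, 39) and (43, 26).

(20, 32)

(18, 39) + (43, 26). λ = (26 - 39)/(43 - 18) ≡ 40/25 mod 53. 25⁻¹ ≡ 17 (mod 53), so λ ≡ 44.
  x = λ² - 18 - 43 = 1936 - 61 ≡ 20; y = λ·(18 - 20) - 39 ≡ 32. → (20, 32)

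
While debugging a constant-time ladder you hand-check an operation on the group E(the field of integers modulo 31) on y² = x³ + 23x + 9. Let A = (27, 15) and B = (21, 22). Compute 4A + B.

(30, 4)

First 4A:
Repeated addition: build up to 4A.
2A: tangent at (27, 15): λ = (3·27² + 23)/(2·15) ≡ 9/30. 30⁻¹ ≡ 30 (mod 31), so λ ≡ 9·30 ≡ 22.
  x = λ² - 27 - 27 = 484 - 54 ≡ 27; y = λ·(27 - 27) - 15 ≡ 16. → (27, 16)
3A: (27, 16) + (27, 15): same x and y₁ ≡ -y₂, so the sum is the point at infinity.
4A: the point at infinity + (27, 15) = (27, 15) (identity).
4A = (27, 15).
Finally 4A + B:
(27, 15) + (21, 22). λ = (22 - 15)/(21 - 27) ≡ 7/25 mod 31. 25⁻¹ ≡ 5 (mod 31), so λ ≡ 4.
  x = λ² - 27 - 21 = 16 - 48 ≡ 30; y = λ·(27 - 30) - 15 ≡ 4. → (30, 4)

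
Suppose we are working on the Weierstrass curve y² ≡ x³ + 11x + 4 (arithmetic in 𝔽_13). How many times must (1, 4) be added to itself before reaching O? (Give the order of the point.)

2P: tangent at (1, 4): λ = (3·1² + 11)/(2·4) ≡ 1/8. 8⁻¹ ≡ 5 (mod 13), so λ ≡ 1·5 ≡ 5.
  x = λ² - 1 - 1 = 25 - 2 ≡ 10; y = λ·(1 - 10) - 4 ≡ 3. → (10, 3)
3P: (10, 3) + (1, 4). λ = (4 - 3)/(1 - 10) ≡ 1/4 mod 13. 4⁻¹ ≡ 10 (mod 13), so λ ≡ 10.
  x = λ² - 10 - 1 = 100 - 11 ≡ 11; y = λ·(10 - 11) - 3 ≡ 0. → (11, 0)
4P: (11, 0) + (1, 4). λ = (4 - 0)/(1 - 11) ≡ 4/3 mod 13. 3⁻¹ ≡ 9 (mod 13) since 3·9 = 27 ≡ 1, so λ ≡ 10.
  x = λ² - 11 - 1 = 100 - 12 ≡ 10; y = λ·(11 - 10) - 0 ≡ 10. → (10, 10)
5P: (10, 10) + (1, 4). λ = (4 - 10)/(1 - 10) ≡ 7/4 mod 13. 4⁻¹ ≡ 10 (mod 13), so λ ≡ 5.
  x = λ² - 10 - 1 = 25 - 11 ≡ 1; y = λ·(10 - 1) - 10 ≡ 9. → (1, 9)
6P: (1, 9) + (1, 4): same x and y₁ ≡ -y₂, so the sum is O.
6P = O, so the order is 6.

6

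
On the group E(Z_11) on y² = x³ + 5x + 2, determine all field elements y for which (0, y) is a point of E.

x³ + 5x + 2 = 2 ≡ 2 (mod 11).
2 is a non-residue mod 11; no y exists.

none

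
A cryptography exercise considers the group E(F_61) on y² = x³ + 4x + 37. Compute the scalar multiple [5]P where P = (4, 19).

Repeated addition: build up to 5P.
2P: tangent at (4, 19): λ = (3·4² + 4)/(2·19) ≡ 52/38. 38⁻¹ ≡ 53 (mod 61), so λ ≡ 52·53 ≡ 11.
  x = λ² - 4 - 4 = 121 - 8 ≡ 52; y = λ·(4 - 52) - 19 ≡ 2. → (52, 2)
3P: (52, 2) + (4, 19). λ = (19 - 2)/(4 - 52) ≡ 17/13 mod 61. 13⁻¹ ≡ 47 (mod 61), so λ ≡ 6.
  x = λ² - 52 - 4 = 36 - 56 ≡ 41; y = λ·(52 - 41) - 2 ≡ 3. → (41, 3)
4P: (41, 3) + (4, 19). λ = (19 - 3)/(4 - 41) ≡ 16/24 mod 61. 24⁻¹ ≡ 28 (mod 61), so λ ≡ 21.
  x = λ² - 41 - 4 = 441 - 45 ≡ 30; y = λ·(41 - 30) - 3 ≡ 45. → (30, 45)
5P: (30, 45) + (4, 19). λ = (19 - 45)/(4 - 30) ≡ 35/35 mod 61. 35⁻¹ ≡ 7 (mod 61) since 35·7 = 245 ≡ 1, so λ ≡ 1.
  x = λ² - 30 - 4 = 1 - 34 ≡ 28; y = λ·(30 - 28) - 45 ≡ 18. → (28, 18)

(28, 18)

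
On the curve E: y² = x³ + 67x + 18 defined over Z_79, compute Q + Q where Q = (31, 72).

tangent at (31, 72): λ = (3·31² + 67)/(2·72) ≡ 27/65. 65⁻¹ ≡ 62 (mod 79), so λ ≡ 27·62 ≡ 15.
  x = λ² - 31 - 31 = 225 - 62 ≡ 5; y = λ·(31 - 5) - 72 ≡ 2. → (5, 2)

(5, 2)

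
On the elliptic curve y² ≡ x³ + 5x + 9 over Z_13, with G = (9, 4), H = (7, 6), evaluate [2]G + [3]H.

First 2G:
Repeated addition: build up to 2G.
2G: tangent at (9, 4): λ = (3·9² + 5)/(2·4) ≡ 1/8. 8⁻¹ ≡ 5 (mod 13), so λ ≡ 1·5 ≡ 5.
  x = λ² - 9 - 9 = 25 - 18 ≡ 7; y = λ·(9 - 7) - 4 ≡ 6. → (7, 6)
2G = (7, 6).
Next 3H:
Repeated addition: build up to 3H.
2H: tangent at (7, 6): λ = (3·7² + 5)/(2·6) ≡ 9/12. 12⁻¹ ≡ 12 (mod 13), so λ ≡ 9·12 ≡ 4.
  x = λ² - 7 - 7 = 16 - 14 ≡ 2; y = λ·(7 - 2) - 6 ≡ 1. → (2, 1)
3H: (2, 1) + (7, 6). λ = (6 - 1)/(7 - 2) ≡ 5/5 mod 13. 5⁻¹ ≡ 8 (mod 13) since 5·8 = 40 ≡ 1, so λ ≡ 1.
  x = λ² - 2 - 7 = 1 - 9 ≡ 5; y = λ·(2 - 5) - 1 ≡ 9. → (5, 9)
3H = (5, 9).
Finally 2G + 3H:
(7, 6) + (5, 9). λ = (9 - 6)/(5 - 7) ≡ 3/11 mod 13. 11⁻¹ ≡ 6 (mod 13), so λ ≡ 5.
  x = λ² - 7 - 5 = 25 - 12 ≡ 0; y = λ·(7 - 0) - 6 ≡ 3. → (0, 3)

(0, 3)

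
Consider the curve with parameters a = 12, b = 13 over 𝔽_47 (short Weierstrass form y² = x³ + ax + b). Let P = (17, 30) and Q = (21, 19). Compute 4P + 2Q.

(35, 16)

First 4P:
Double-and-add on 4 = (100)₂. Start with P = (17, 30) for the leading 1-bit.
double: tangent at (17, 30): λ = (3·17² + 12)/(2·30) ≡ 33/13. 13⁻¹ ≡ 29 (mod 47) since 13·29 = 377 ≡ 1, so λ ≡ 33·29 ≡ 17.
  x = λ² - 17 - 17 = 289 - 34 ≡ 20; y = λ·(17 - 20) - 30 ≡ 13. → (20, 13)
double: tangent at (20, 13): λ = (3·20² + 12)/(2·13) ≡ 37/26. 26⁻¹ ≡ 38 (mod 47), so λ ≡ 37·38 ≡ 43.
  x = λ² - 20 - 20 = 1849 - 40 ≡ 23; y = λ·(20 - 23) - 13 ≡ 46. → (23, 46)
4P = (23, 46).
Next 2Q:
Repeated addition: build up to 2Q.
2Q: tangent at (21, 19): λ = (3·21² + 12)/(2·19) ≡ 19/38. 38⁻¹ ≡ 26 (mod 47), so λ ≡ 19·26 ≡ 24.
  x = λ² - 21 - 21 = 576 - 42 ≡ 17; y = λ·(21 - 17) - 19 ≡ 30. → (17, 30)
2Q = (17, 30).
Finally 4P + 2Q:
(23, 46) + (17, 30). λ = (30 - 46)/(17 - 23) ≡ 31/41 mod 47. 41⁻¹ ≡ 39 (mod 47), so λ ≡ 34.
  x = λ² - 23 - 17 = 1156 - 40 ≡ 35; y = λ·(23 - 35) - 46 ≡ 16. → (35, 16)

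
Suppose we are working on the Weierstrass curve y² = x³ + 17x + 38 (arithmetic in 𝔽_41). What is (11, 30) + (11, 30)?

(9, 10)

tangent at (11, 30): λ = (3·11² + 17)/(2·30) ≡ 11/19. 19⁻¹ ≡ 13 (mod 41) since 19·13 = 247 ≡ 1, so λ ≡ 11·13 ≡ 20.
  x = λ² - 11 - 11 = 400 - 22 ≡ 9; y = λ·(11 - 9) - 30 ≡ 10. → (9, 10)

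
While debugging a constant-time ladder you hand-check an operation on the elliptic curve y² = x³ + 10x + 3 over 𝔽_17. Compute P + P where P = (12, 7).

(10, 10)

tangent at (12, 7): λ = (3·12² + 10)/(2·7) ≡ 0/14. 14⁻¹ ≡ 11 (mod 17), so λ ≡ 0·11 ≡ 0.
  x = λ² - 12 - 12 = 0 - 24 ≡ 10; y = λ·(12 - 10) - 7 ≡ 10. → (10, 10)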